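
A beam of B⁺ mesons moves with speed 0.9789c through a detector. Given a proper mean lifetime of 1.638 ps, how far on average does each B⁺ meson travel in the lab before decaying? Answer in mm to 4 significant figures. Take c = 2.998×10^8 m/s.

γ = 1/√(1 − 0.9789²) = 4.89381
Dilated lifetime: Δt = γτ₀ = 4.89381 × 1.638 ps = 8.01606 ps
d = vΔt = 0.9789c × 8.01606 ps = 2.93474×10^8 m/s × 8.01606×10^-12 s = 2.353 mm

d ≈ 2.353 mm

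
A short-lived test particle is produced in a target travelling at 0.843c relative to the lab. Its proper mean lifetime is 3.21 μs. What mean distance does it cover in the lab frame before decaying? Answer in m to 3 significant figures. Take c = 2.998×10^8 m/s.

γ = 1/√(1 − 0.843²) = 1.8590
Dilated lifetime: Δt = γτ₀ = 1.8590 × 3.21 μs = 5.9675 μs
d = vΔt = 0.843c × 5.9675 μs = 2.5273×10^8 m/s × 5.9675×10^-6 s = 1510 m

d ≈ 1510 m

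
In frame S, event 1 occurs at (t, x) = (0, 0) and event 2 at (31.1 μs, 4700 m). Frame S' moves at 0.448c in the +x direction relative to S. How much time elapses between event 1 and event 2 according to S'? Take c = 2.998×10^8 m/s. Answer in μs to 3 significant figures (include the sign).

Δt' ≈ 26.9 μs

γ = 1/√(1 − 0.448²) = 1.1185
Δt' = γ(Δt − vΔx/c²) = 1.1185 × (31.1 μs − 0.448×4700 m / (2.998×10^8 m/s))
= 1.1185 × (24.077 μs) = 26.9 μs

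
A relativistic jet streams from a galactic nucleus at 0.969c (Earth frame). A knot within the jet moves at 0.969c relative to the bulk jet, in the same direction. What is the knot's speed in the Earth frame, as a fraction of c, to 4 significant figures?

Relativistic velocity addition: u = (u' + v)/(1 + u'v/c²)
= (0.969 + 0.969)/(1 + 0.969×0.969) = 1.938/1.93896 = 0.9995

u ≈ 0.9995c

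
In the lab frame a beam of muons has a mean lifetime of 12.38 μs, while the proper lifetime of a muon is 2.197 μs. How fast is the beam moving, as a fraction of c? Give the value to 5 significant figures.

γ = Δt/τ₀ = 12.38/2.197 = 5.634957
β = √(1 − 1/γ²) = √(1 − 1/5.634957²) = 0.98413

β ≈ 0.98413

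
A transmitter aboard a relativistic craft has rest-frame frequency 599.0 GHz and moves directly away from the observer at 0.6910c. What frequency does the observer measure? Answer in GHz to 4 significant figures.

Relativistic Doppler: f_obs = f_src √((1−β)/(1+β))
= 599.0 × √(0.309000/1.69100) = 599.0 × 0.427472 = 256.1 GHz

f_obs ≈ 256.1 GHz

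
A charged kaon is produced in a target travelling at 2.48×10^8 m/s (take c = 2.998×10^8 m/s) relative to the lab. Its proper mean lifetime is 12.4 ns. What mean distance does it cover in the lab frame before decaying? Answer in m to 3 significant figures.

β = v/c = 2.48×10^8 / 2.998×10^8 = 0.82722
γ = 1/√(1 − 0.82722²) = 1.7797
Dilated lifetime: Δt = γτ₀ = 1.7797 × 12.4 ns = 22.069 ns
d = vΔt = 0.82722c × 22.069 ns = 2.4800×10^8 m/s × 2.2069×10^-8 s = 5.47 m

d ≈ 5.47 m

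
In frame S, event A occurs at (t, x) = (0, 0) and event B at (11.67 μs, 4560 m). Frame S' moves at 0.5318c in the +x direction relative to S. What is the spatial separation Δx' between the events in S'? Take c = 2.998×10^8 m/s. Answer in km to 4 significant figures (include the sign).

γ = 1/√(1 − 0.5318²) = 1.18082
Δx' = γ(Δx − vΔt) = 1.18082 × (4560 m − 0.5318×(2.998×10^8 m/s)×11.67×10^-6 s)
= 1.18082 × (2699.41 m) = 3.188 km

Δx' ≈ 3.188 km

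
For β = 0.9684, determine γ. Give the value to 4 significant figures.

γ ≈ 4.010

γ = 1/√(1 − β²) = 1/√(1 − 0.9684²) = 1/√(0.0622014) = 4.010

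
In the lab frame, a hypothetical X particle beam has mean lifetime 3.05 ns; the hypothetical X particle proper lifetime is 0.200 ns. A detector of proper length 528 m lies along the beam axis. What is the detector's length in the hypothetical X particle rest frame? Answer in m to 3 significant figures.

L ≈ 34.6 m

Time dilation ⇒ γ = Δt/τ₀ = 3.05/0.200 = 15.250
Length contraction: L = L₀/γ = 528/15.250 = 34.6 m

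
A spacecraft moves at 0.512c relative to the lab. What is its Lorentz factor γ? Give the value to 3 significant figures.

γ = 1/√(1 − β²) = 1/√(1 − 0.512²) = 1/√(0.73786) = 1.16

γ ≈ 1.16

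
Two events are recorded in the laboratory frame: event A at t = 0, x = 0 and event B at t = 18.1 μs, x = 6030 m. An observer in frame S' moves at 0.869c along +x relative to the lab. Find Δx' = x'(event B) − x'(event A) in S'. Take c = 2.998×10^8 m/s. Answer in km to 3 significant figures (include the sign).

Δx' ≈ 2.66 km

γ = 1/√(1 − 0.869²) = 2.0210
Δx' = γ(Δx − vΔt) = 2.0210 × (6030 m − 0.869×(2.998×10^8 m/s)×18.1×10^-6 s)
= 2.0210 × (1314.5 m) = 2.66 km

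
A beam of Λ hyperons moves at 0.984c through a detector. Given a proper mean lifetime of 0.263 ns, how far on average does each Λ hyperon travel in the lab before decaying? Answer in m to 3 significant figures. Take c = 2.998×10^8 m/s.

d ≈ 0.435 m

γ = 1/√(1 − 0.984²) = 5.6127
Dilated lifetime: Δt = γτ₀ = 5.6127 × 0.263 ns = 1.4761 ns
d = vΔt = 0.984c × 1.4761 ns = 2.9500×10^8 m/s × 1.4761×10^-9 s = 0.435 m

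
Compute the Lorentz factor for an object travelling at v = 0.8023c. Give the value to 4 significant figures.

γ ≈ 1.675

γ = 1/√(1 − β²) = 1/√(1 − 0.8023²) = 1/√(0.356315) = 1.675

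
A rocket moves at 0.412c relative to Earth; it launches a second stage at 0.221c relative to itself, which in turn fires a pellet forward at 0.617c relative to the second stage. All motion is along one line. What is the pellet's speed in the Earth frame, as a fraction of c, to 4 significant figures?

u ≈ 0.8816c

Compose boost 2: (0.221 + 0.412)/(1 + 0.221×0.412) = 0.6330/1.09105 = 0.580174
Compose boost 3: (0.617 + 0.580174)/(1 + 0.617×0.580174) = 1.19717/1.35797 = 0.8816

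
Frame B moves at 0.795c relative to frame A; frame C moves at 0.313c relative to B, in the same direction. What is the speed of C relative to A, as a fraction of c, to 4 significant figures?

Compose boost 2: (0.313 + 0.795)/(1 + 0.313×0.795) = 1.108/1.24883 = 0.8872

u ≈ 0.8872c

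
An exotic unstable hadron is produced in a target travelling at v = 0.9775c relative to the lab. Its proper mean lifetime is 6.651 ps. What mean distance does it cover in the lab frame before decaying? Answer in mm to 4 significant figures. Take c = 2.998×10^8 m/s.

d ≈ 9.240 mm

γ = 1/√(1 − 0.9775²) = 4.74079
Dilated lifetime: Δt = γτ₀ = 4.74079 × 6.651 ps = 31.5310 ps
d = vΔt = 0.9775c × 31.5310 ps = 2.93054×10^8 m/s × 3.15310×10^-11 s = 9.240 mm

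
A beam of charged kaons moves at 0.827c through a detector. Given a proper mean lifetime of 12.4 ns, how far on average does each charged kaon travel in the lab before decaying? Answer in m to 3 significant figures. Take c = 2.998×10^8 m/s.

γ = 1/√(1 − 0.827²) = 1.7787
Dilated lifetime: Δt = γτ₀ = 1.7787 × 12.4 ns = 22.056 ns
d = vΔt = 0.827c × 22.056 ns = 2.4793×10^8 m/s × 2.2056×10^-8 s = 5.47 m

d ≈ 5.47 m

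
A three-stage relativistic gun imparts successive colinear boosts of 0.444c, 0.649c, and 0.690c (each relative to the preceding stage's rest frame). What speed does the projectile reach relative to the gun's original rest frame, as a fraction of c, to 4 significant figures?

Compose boost 2: (0.649 + 0.444)/(1 + 0.649×0.444) = 1.093/1.28816 = 0.848500
Compose boost 3: (0.690 + 0.848500)/(1 + 0.690×0.848500) = 1.53850/1.58546 = 0.9704

u ≈ 0.9704c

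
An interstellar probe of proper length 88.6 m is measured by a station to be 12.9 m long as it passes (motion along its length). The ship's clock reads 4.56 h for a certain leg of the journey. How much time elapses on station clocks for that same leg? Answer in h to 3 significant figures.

Length contraction ⇒ γ = L₀/L = 88.6/12.9 = 6.8682
Time dilation: Δt = γτ₀ = 6.8682 × 4.56 h = 31.3 h

Δt ≈ 31.3 h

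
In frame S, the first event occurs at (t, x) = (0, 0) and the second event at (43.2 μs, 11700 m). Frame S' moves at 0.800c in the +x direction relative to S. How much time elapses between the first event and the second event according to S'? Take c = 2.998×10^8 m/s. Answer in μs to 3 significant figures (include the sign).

γ = 1/√(1 − 0.800²) = 1.6667
Δt' = γ(Δt − vΔx/c²) = 1.6667 × (43.2 μs − 0.800×11700 m / (2.998×10^8 m/s))
= 1.6667 × (11.979 μs) = 20.0 μs

Δt' ≈ 20.0 μs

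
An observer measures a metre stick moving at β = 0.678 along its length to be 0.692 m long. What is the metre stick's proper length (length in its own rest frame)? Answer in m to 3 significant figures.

L₀ ≈ 0.941 m

γ = 1/√(1 − 0.678²) = 1.3604
L₀ = γL = 1.3604 × 0.692 = 0.941 m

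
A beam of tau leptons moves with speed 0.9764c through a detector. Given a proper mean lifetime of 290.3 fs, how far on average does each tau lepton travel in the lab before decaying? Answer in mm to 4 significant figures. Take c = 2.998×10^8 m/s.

γ = 1/√(1 − 0.9764²) = 4.63027
Dilated lifetime: Δt = γτ₀ = 4.63027 × 290.3 fs = 1344.17 fs
d = vΔt = 0.9764c × 1344.17 fs = 2.92725×10^8 m/s × 1.34417×10^-12 s = 0.3935 mm

d ≈ 0.3935 mm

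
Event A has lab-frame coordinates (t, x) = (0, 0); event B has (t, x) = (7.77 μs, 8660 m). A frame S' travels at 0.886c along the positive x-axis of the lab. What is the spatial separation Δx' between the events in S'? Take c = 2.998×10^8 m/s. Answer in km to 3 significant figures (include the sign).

γ = 1/√(1 − 0.886²) = 2.1566
Δx' = γ(Δx − vΔt) = 2.1566 × (8660 m − 0.886×(2.998×10^8 m/s)×7.77×10^-6 s)
= 2.1566 × (6596.1 m) = 14.2 km

Δx' ≈ 14.2 km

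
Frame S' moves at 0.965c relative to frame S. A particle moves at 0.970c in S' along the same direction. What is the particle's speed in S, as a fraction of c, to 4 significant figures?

u ≈ 0.9995c

Relativistic velocity addition: u = (u' + v)/(1 + u'v/c²)
= (0.970 + 0.965)/(1 + 0.970×0.965) = 1.935/1.93605 = 0.9995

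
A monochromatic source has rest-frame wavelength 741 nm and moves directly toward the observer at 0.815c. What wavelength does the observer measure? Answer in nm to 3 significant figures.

λ_obs ≈ 237 nm

Relativistic Doppler: λ_obs = λ_src √((1−β)/(1+β))
= 741 × √(0.18500/1.8150) = 741 × 0.31926 = 237 nm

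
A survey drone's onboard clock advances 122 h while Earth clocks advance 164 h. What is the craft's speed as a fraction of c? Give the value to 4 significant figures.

γ = Δt/τ₀ = 164/122 = 1.34426
β = √(1 − 1/γ²) = √(1 − 1/1.34426²) = 0.6683

β ≈ 0.6683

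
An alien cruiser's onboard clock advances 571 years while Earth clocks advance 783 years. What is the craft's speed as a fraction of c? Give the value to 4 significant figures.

γ = Δt/τ₀ = 783/571 = 1.37128
β = √(1 − 1/γ²) = √(1 − 1/1.37128²) = 0.6843

β ≈ 0.6843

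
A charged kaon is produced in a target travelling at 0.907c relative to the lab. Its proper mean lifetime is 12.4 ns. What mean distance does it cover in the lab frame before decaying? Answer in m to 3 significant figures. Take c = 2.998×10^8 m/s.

d ≈ 8.01 m

γ = 1/√(1 − 0.907²) = 2.3746
Dilated lifetime: Δt = γτ₀ = 2.3746 × 12.4 ns = 29.445 ns
d = vΔt = 0.907c × 29.445 ns = 2.7192×10^8 m/s × 2.9445×10^-8 s = 8.01 m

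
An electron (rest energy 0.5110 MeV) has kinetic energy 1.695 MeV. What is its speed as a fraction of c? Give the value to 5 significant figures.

γ = 1 + K/(m₀c²) = 1 + 1.695/0.5110 = 4.317025
β = √(1 − 1/γ²) = 0.97280

β ≈ 0.97280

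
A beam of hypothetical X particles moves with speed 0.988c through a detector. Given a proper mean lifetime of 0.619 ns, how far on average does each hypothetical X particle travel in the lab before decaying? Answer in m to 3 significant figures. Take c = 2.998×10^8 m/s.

γ = 1/√(1 − 0.988²) = 6.4744
Dilated lifetime: Δt = γτ₀ = 6.4744 × 0.619 ns = 4.0077 ns
d = vΔt = 0.988c × 4.0077 ns = 2.9620×10^8 m/s × 4.0077×10^-9 s = 1.19 m

d ≈ 1.19 m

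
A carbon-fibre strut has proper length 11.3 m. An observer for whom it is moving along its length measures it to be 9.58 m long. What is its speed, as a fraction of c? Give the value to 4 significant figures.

γ = L₀/L = 11.3/9.58 = 1.17954
β = √(1 − 1/γ²) = 0.5303

β ≈ 0.5303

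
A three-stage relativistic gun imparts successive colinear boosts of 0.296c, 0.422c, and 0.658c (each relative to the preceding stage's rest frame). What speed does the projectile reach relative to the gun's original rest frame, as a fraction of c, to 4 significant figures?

u ≈ 0.9129c

Compose boost 2: (0.422 + 0.296)/(1 + 0.422×0.296) = 0.7180/1.12491 = 0.638272
Compose boost 3: (0.658 + 0.638272)/(1 + 0.658×0.638272) = 1.29627/1.41998 = 0.9129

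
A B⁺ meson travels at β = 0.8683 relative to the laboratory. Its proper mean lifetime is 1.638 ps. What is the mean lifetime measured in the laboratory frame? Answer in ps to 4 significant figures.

γ = 1/√(1 − 0.8683²) = 2.01597
Time dilation: Δt = γτ₀ = 2.01597 × 1.638 ps = 3.302 ps

Δt ≈ 3.302 ps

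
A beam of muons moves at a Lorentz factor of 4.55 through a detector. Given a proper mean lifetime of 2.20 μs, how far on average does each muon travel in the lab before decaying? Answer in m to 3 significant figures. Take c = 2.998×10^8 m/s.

d ≈ 2930 m

β = √(1 − 1/γ²) = √(1 − 1/4.55²) = 0.97555
Dilated lifetime: Δt = γτ₀ = 4.55 × 2.20 μs = 10.010 μs
d = vΔt = 0.97555c × 10.010 μs = 2.9247×10^8 m/s × 1.0010×10^-5 s = 2930 m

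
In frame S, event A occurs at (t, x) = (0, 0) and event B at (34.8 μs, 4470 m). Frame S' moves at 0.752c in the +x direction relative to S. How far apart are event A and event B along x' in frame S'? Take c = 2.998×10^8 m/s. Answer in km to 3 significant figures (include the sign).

Δx' ≈ -5.12 km

γ = 1/√(1 − 0.752²) = 1.5171
Δx' = γ(Δx − vΔt) = 1.5171 × (4470 m − 0.752×(2.998×10^8 m/s)×34.8×10^-6 s)
= 1.5171 × (-3375.6 m) = -5.12 km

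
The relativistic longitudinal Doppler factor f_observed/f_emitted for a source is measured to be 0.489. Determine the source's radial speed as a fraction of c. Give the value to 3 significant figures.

f_obs/f_src = √((1−β)/(1+β)) = 0.489  ⇒  (1−β)/(1+β) = 0.23912
β = |1 − D²|/(1 + D²) = |1 − 0.23912|/(1 + 0.23912) = 0.614

β ≈ 0.614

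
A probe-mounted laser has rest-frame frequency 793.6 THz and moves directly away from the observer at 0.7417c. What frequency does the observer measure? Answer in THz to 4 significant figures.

f_obs ≈ 305.6 THz

Relativistic Doppler: f_obs = f_src √((1−β)/(1+β))
= 793.6 × √(0.258300/1.74170) = 793.6 × 0.385102 = 305.6 THz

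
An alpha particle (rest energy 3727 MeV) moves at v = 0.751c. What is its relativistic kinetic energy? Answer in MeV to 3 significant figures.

γ = 1/√(1 − 0.751²) = 1.5145
K = (γ − 1)m₀c² = (1.5145 − 1) × 3727 MeV = 0.51446 × 3727 MeV = 1920 MeV

K ≈ 1920 MeV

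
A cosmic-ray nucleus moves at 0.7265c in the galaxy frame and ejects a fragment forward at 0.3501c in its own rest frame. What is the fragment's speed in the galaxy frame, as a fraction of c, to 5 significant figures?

u ≈ 0.85829c

Compose boost 2: (0.3501 + 0.7265)/(1 + 0.3501×0.7265) = 1.0766/1.254348 = 0.85829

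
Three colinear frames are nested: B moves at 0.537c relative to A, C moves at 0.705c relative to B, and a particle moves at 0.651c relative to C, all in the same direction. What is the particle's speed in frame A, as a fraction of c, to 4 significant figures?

u ≈ 0.9782c

Compose boost 2: (0.705 + 0.537)/(1 + 0.705×0.537) = 1.242/1.37858 = 0.900924
Compose boost 3: (0.651 + 0.900924)/(1 + 0.651×0.900924) = 1.55192/1.58650 = 0.9782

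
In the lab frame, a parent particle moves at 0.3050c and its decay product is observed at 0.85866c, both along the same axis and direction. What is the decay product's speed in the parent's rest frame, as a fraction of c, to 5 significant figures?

u' ≈ 0.75011c

Inverse velocity addition: u' = (u − v)/(1 − uv/c²)
= (0.85866 − 0.3050)/(1 − 0.85866×0.3050) = 0.55366/0.7381087 = 0.75011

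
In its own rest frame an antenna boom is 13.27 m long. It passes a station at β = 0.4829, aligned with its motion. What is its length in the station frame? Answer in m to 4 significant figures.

γ = 1/√(1 − 0.4829²) = 1.14198
Length contraction: L = L₀/γ = 13.27/1.14198 = 11.62 m

L ≈ 11.62 m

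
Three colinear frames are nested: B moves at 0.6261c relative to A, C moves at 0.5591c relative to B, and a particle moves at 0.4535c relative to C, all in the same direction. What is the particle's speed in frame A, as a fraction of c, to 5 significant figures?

u ≈ 0.95227c

Compose boost 2: (0.5591 + 0.6261)/(1 + 0.5591×0.6261) = 1.1852/1.350053 = 0.8778918
Compose boost 3: (0.4535 + 0.8778918)/(1 + 0.4535×0.8778918) = 1.331392/1.398124 = 0.95227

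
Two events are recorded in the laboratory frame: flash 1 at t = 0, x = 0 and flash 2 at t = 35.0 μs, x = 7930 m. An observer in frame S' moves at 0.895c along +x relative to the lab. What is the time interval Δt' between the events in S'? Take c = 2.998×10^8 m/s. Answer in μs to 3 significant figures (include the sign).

γ = 1/√(1 − 0.895²) = 2.2418
Δt' = γ(Δt − vΔx/c²) = 2.2418 × (35.0 μs − 0.895×7930 m / (2.998×10^8 m/s))
= 2.2418 × (11.326 μs) = 25.4 μs

Δt' ≈ 25.4 μs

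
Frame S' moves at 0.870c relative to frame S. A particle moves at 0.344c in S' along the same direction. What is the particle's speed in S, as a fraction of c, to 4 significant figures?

u ≈ 0.9344c

Relativistic velocity addition: u = (u' + v)/(1 + u'v/c²)
= (0.344 + 0.870)/(1 + 0.344×0.870) = 1.214/1.29928 = 0.9344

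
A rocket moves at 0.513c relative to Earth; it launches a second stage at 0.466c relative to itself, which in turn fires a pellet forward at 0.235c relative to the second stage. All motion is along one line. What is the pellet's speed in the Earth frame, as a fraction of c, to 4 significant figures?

Compose boost 2: (0.466 + 0.513)/(1 + 0.466×0.513) = 0.9790/1.23906 = 0.790116
Compose boost 3: (0.235 + 0.790116)/(1 + 0.235×0.790116) = 1.02512/1.18568 = 0.8646

u ≈ 0.8646c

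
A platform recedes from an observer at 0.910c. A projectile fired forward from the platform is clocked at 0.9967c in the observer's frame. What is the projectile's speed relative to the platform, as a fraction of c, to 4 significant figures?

Inverse velocity addition: u' = (u − v)/(1 − uv/c²)
= (0.9967 − 0.910)/(1 − 0.9967×0.910) = 0.08670/0.0930030 = 0.9322

u' ≈ 0.9322c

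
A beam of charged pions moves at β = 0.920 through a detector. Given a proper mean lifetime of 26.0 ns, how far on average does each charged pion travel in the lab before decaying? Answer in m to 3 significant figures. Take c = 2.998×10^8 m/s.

γ = 1/√(1 − 0.920²) = 2.5516
Dilated lifetime: Δt = γτ₀ = 2.5516 × 26.0 ns = 66.340 ns
d = vΔt = 0.920c × 66.340 ns = 2.7582×10^8 m/s × 6.6340×10^-8 s = 18.3 m

d ≈ 18.3 m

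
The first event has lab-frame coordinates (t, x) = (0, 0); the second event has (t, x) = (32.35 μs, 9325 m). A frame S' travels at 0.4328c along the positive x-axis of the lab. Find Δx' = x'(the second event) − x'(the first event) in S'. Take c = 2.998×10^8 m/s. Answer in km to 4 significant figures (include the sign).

γ = 1/√(1 − 0.4328²) = 1.10927
Δx' = γ(Δx − vΔt) = 1.10927 × (9325 m − 0.4328×(2.998×10^8 m/s)×32.35×10^-6 s)
= 1.10927 × (5127.48 m) = 5.688 km

Δx' ≈ 5.688 km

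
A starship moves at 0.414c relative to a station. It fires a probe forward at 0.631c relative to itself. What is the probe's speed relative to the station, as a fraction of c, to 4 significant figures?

Relativistic velocity addition: u = (u' + v)/(1 + u'v/c²)
= (0.631 + 0.414)/(1 + 0.631×0.414) = 1.045/1.26123 = 0.8286

u ≈ 0.8286c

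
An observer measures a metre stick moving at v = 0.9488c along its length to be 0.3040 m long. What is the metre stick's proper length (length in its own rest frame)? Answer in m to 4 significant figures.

L₀ ≈ 0.9624 m

γ = 1/√(1 − 0.9488²) = 3.16578
L₀ = γL = 3.16578 × 0.3040 = 0.9624 m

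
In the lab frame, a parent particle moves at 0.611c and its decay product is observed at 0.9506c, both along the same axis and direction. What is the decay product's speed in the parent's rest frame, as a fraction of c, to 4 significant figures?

Inverse velocity addition: u' = (u − v)/(1 − uv/c²)
= (0.9506 − 0.611)/(1 − 0.9506×0.611) = 0.3396/0.419183 = 0.8101

u' ≈ 0.8101c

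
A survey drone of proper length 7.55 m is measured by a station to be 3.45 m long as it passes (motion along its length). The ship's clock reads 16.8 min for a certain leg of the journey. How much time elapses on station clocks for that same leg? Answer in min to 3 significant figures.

Δt ≈ 36.8 min

Length contraction ⇒ γ = L₀/L = 7.55/3.45 = 2.1884
Time dilation: Δt = γτ₀ = 2.1884 × 16.8 min = 36.8 min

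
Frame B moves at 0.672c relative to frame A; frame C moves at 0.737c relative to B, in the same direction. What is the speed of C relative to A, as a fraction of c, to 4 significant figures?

u ≈ 0.9423c

Compose boost 2: (0.737 + 0.672)/(1 + 0.737×0.672) = 1.409/1.49526 = 0.9423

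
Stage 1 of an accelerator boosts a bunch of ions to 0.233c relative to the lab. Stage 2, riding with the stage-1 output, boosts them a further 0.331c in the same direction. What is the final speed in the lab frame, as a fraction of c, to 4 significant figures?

u ≈ 0.5236c

Compose boost 2: (0.331 + 0.233)/(1 + 0.331×0.233) = 0.5640/1.07712 = 0.5236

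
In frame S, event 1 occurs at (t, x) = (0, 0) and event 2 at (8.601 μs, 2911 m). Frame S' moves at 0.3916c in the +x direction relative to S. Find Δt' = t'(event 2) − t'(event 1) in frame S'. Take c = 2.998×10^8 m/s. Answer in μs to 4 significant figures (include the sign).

γ = 1/√(1 − 0.3916²) = 1.08680
Δt' = γ(Δt − vΔx/c²) = 1.08680 × (8.601 μs − 0.3916×2911 m / (2.998×10^8 m/s))
= 1.08680 × (4.79864 μs) = 5.215 μs

Δt' ≈ 5.215 μs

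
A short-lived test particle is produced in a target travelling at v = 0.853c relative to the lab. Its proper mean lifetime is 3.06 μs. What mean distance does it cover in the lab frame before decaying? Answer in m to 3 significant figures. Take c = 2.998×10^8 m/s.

γ = 1/√(1 − 0.853²) = 1.9160
Dilated lifetime: Δt = γτ₀ = 1.9160 × 3.06 μs = 5.8631 μs
d = vΔt = 0.853c × 5.8631 μs = 2.5573×10^8 m/s × 5.8631×10^-6 s = 1500 m

d ≈ 1500 m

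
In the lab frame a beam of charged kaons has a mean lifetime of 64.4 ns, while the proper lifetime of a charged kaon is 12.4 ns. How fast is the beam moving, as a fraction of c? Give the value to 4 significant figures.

β ≈ 0.9813

γ = Δt/τ₀ = 64.4/12.4 = 5.19355
β = √(1 − 1/γ²) = √(1 − 1/5.19355²) = 0.9813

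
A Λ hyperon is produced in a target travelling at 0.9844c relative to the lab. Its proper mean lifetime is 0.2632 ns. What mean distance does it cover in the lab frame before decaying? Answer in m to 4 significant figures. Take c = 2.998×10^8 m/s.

γ = 1/√(1 − 0.9844²) = 5.68359
Dilated lifetime: Δt = γτ₀ = 5.68359 × 0.2632 ns = 1.49592 ns
d = vΔt = 0.9844c × 1.49592 ns = 2.95123×10^8 m/s × 1.49592×10^-9 s = 0.4415 m

d ≈ 0.4415 m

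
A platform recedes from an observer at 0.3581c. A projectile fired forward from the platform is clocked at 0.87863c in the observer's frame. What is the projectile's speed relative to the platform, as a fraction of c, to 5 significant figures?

Inverse velocity addition: u' = (u − v)/(1 − uv/c²)
= (0.87863 − 0.3581)/(1 − 0.87863×0.3581) = 0.52053/0.6853626 = 0.75950

u' ≈ 0.75950c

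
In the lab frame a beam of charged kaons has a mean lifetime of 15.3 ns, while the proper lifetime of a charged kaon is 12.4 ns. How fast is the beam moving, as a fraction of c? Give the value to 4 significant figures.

γ = Δt/τ₀ = 15.3/12.4 = 1.23387
β = √(1 − 1/γ²) = √(1 − 1/1.23387²) = 0.5858

β ≈ 0.5858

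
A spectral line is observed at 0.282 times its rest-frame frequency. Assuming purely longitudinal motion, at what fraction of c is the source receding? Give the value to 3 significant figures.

β ≈ 0.853

f_obs/f_src = √((1−β)/(1+β)) = 0.282  ⇒  (1−β)/(1+β) = 0.079524
β = |1 − D²|/(1 + D²) = |1 − 0.079524|/(1 + 0.079524) = 0.853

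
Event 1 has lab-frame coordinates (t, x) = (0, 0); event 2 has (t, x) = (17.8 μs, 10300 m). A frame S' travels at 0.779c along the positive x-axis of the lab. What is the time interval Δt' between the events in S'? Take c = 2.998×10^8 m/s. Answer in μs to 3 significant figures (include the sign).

Δt' ≈ -14.3 μs

γ = 1/√(1 − 0.779²) = 1.5948
Δt' = γ(Δt − vΔx/c²) = 1.5948 × (17.8 μs − 0.779×10300 m / (2.998×10^8 m/s))
= 1.5948 × (-8.9635 μs) = -14.3 μs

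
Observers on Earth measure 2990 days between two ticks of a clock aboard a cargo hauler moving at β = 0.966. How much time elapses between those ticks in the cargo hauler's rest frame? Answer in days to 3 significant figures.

γ = 1/√(1 − 0.966²) = 3.8678
Proper time: τ₀ = Δt/γ = 2990/3.8678 = 773 days

τ₀ ≈ 773 days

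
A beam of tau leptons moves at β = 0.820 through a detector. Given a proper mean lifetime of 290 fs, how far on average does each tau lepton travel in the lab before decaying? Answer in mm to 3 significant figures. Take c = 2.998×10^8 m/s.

d ≈ 0.125 mm

γ = 1/√(1 − 0.820²) = 1.7471
Dilated lifetime: Δt = γτ₀ = 1.7471 × 290 fs = 506.67 fs
d = vΔt = 0.820c × 506.67 fs = 2.4584×10^8 m/s × 5.0667×10^-13 s = 0.125 mm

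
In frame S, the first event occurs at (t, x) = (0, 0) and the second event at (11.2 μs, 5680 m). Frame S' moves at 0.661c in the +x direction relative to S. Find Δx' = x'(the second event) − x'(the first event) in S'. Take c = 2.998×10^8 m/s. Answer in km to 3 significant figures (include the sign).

Δx' ≈ 4.61 km

γ = 1/√(1 − 0.661²) = 1.3326
Δx' = γ(Δx − vΔt) = 1.3326 × (5680 m − 0.661×(2.998×10^8 m/s)×11.2×10^-6 s)
= 1.3326 × (3460.5 m) = 4.61 km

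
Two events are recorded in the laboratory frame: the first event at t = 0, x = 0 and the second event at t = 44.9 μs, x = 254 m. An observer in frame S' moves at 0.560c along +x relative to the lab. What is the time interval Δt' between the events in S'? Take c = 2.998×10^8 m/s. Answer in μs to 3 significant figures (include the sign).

Δt' ≈ 53.6 μs

γ = 1/√(1 − 0.560²) = 1.2070
Δt' = γ(Δt − vΔx/c²) = 1.2070 × (44.9 μs − 0.560×254 m / (2.998×10^8 m/s))
= 1.2070 × (44.426 μs) = 53.6 μs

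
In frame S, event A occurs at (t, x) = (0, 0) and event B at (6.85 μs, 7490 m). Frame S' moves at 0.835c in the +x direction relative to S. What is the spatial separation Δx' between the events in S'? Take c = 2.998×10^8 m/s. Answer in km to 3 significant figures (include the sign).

γ = 1/√(1 − 0.835²) = 1.8174
Δx' = γ(Δx − vΔt) = 1.8174 × (7490 m − 0.835×(2.998×10^8 m/s)×6.85×10^-6 s)
= 1.8174 × (5775.2 m) = 10.5 km

Δx' ≈ 10.5 km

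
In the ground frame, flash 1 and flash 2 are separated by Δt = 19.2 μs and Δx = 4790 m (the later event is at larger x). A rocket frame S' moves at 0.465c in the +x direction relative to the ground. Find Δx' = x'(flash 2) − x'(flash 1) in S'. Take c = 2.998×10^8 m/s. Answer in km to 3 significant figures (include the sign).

Δx' ≈ 2.39 km

γ = 1/√(1 − 0.465²) = 1.1295
Δx' = γ(Δx − vΔt) = 1.1295 × (4790 m − 0.465×(2.998×10^8 m/s)×19.2×10^-6 s)
= 1.1295 × (2113.4 m) = 2.39 km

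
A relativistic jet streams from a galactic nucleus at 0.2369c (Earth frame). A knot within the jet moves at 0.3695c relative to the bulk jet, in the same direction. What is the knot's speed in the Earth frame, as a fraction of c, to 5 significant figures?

Relativistic velocity addition: u = (u' + v)/(1 + u'v/c²)
= (0.3695 + 0.2369)/(1 + 0.3695×0.2369) = 0.60640/1.087535 = 0.55759

u ≈ 0.55759c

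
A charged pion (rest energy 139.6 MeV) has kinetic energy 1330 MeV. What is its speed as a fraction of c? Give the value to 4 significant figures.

β ≈ 0.9955

γ = 1 + K/(m₀c²) = 1 + 1330/139.6 = 10.5272
β = √(1 − 1/γ²) = 0.9955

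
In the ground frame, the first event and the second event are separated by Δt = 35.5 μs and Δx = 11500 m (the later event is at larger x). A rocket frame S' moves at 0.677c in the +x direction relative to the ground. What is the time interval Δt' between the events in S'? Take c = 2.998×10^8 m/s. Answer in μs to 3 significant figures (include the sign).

γ = 1/√(1 − 0.677²) = 1.3587
Δt' = γ(Δt − vΔx/c²) = 1.3587 × (35.5 μs − 0.677×11500 m / (2.998×10^8 m/s))
= 1.3587 × (9.5310 μs) = 13.0 μs

Δt' ≈ 13.0 μs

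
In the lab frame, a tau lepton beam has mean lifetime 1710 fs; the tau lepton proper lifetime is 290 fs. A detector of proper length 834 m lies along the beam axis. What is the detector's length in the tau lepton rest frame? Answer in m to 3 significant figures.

Time dilation ⇒ γ = Δt/τ₀ = 1710/290 = 5.8966
Length contraction: L = L₀/γ = 834/5.8966 = 141 m

L ≈ 141 m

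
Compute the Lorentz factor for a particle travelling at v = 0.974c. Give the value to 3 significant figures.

γ = 1/√(1 − β²) = 1/√(1 − 0.974²) = 1/√(0.051324) = 4.41

γ ≈ 4.41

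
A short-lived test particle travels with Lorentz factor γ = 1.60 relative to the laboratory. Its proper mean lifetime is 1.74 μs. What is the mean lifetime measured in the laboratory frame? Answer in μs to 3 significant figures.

γ = 1.60 (given)
Time dilation: Δt = γτ₀ = 1.60 × 1.74 μs = 2.78 μs

Δt ≈ 2.78 μs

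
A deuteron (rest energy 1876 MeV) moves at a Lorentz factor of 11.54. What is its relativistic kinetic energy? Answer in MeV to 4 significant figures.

K ≈ 19770 MeV

γ = 11.54 (given)
K = (γ − 1)m₀c² = (11.54 − 1) × 1876 MeV = 10.5400 × 1876 MeV = 19770 MeV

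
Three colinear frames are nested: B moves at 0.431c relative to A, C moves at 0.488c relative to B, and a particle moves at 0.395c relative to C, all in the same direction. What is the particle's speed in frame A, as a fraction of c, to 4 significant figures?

Compose boost 2: (0.488 + 0.431)/(1 + 0.488×0.431) = 0.9190/1.21033 = 0.759298
Compose boost 3: (0.395 + 0.759298)/(1 + 0.395×0.759298) = 1.15430/1.29992 = 0.8880

u ≈ 0.8880c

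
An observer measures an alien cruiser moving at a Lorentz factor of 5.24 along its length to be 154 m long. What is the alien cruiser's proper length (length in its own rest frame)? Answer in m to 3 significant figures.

γ = 5.24 (given)
L₀ = γL = 5.24 × 154 = 807 m

L₀ ≈ 807 m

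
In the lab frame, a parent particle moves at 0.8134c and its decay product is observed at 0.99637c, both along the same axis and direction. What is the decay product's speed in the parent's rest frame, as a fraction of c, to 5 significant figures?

u' ≈ 0.96527c

Inverse velocity addition: u' = (u − v)/(1 − uv/c²)
= (0.99637 − 0.8134)/(1 − 0.99637×0.8134) = 0.18297/0.1895526 = 0.96527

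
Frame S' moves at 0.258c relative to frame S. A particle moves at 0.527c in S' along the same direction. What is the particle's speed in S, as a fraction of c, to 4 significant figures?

Relativistic velocity addition: u = (u' + v)/(1 + u'v/c²)
= (0.527 + 0.258)/(1 + 0.527×0.258) = 0.7850/1.13597 = 0.6910

u ≈ 0.6910c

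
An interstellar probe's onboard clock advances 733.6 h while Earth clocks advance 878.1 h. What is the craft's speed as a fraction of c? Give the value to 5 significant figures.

γ = Δt/τ₀ = 878.1/733.6 = 1.196974
β = √(1 − 1/γ²) = √(1 − 1/1.196974²) = 0.54958

β ≈ 0.54958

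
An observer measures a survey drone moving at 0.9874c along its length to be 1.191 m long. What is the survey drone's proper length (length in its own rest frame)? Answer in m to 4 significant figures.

γ = 1/√(1 − 0.9874²) = 6.31935
L₀ = γL = 6.31935 × 1.191 = 7.526 m

L₀ ≈ 7.526 m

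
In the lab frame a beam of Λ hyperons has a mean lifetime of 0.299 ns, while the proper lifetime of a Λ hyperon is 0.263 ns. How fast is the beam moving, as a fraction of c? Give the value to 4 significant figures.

γ = Δt/τ₀ = 0.299/0.263 = 1.13688
β = √(1 − 1/γ²) = √(1 − 1/1.13688²) = 0.4757

β ≈ 0.4757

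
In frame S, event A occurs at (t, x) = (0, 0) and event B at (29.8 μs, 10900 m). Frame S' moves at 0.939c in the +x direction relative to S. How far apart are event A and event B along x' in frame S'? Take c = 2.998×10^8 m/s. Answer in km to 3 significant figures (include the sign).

γ = 1/√(1 − 0.939²) = 2.9077
Δx' = γ(Δx − vΔt) = 2.9077 × (10900 m − 0.939×(2.998×10^8 m/s)×29.8×10^-6 s)
= 2.9077 × (2510.9 m) = 7.30 km

Δx' ≈ 7.30 km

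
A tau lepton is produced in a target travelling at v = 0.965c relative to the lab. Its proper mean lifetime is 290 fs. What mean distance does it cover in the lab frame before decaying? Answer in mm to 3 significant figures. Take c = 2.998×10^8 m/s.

d ≈ 0.320 mm

γ = 1/√(1 − 0.965²) = 3.8132
Dilated lifetime: Δt = γτ₀ = 3.8132 × 290 fs = 1105.8 fs
d = vΔt = 0.965c × 1105.8 fs = 2.8931×10^8 m/s × 1.1058×10^-12 s = 0.320 mm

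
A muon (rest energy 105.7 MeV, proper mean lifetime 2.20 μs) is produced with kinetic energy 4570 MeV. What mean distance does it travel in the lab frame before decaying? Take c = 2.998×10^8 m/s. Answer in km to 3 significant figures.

d ≈ 29.2 km

γ = 1 + K/(m₀c²) = 1 + 4570/105.7 = 44.236
β = √(1 − 1/γ²) = 0.99974
Dilated lifetime: γτ₀ = 44.236 × 2.20 μs = 97.318 μs
d = βc·γτ₀ = 0.99974 × (2.998×10^8 m/s) × 9.7318×10^-5 s = 29.2 km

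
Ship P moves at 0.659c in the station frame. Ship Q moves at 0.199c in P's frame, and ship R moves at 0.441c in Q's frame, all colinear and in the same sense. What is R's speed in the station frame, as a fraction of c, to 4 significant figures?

u ≈ 0.8989c

Compose boost 2: (0.199 + 0.659)/(1 + 0.199×0.659) = 0.8580/1.13114 = 0.758526
Compose boost 3: (0.441 + 0.758526)/(1 + 0.441×0.758526) = 1.19953/1.33451 = 0.8989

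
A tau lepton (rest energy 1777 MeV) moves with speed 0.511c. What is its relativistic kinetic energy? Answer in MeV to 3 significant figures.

γ = 1/√(1 − 0.511²) = 1.1634
K = (γ − 1)m₀c² = (1.1634 − 1) × 1777 MeV = 0.16336 × 1777 MeV = 290 MeV

K ≈ 290 MeV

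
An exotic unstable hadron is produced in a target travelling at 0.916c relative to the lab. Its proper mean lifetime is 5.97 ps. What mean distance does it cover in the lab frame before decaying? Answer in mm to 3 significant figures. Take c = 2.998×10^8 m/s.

γ = 1/√(1 − 0.916²) = 2.4927
Dilated lifetime: Δt = γτ₀ = 2.4927 × 5.97 ps = 14.881 ps
d = vΔt = 0.916c × 14.881 ps = 2.7462×10^8 m/s × 1.4881×10^-11 s = 4.09 mm

d ≈ 4.09 mm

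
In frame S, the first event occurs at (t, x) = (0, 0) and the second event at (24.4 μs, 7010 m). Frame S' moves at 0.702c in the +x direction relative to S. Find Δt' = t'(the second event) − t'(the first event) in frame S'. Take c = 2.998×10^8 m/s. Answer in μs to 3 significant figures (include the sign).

γ = 1/√(1 − 0.702²) = 1.4041
Δt' = γ(Δt − vΔx/c²) = 1.4041 × (24.4 μs − 0.702×7010 m / (2.998×10^8 m/s))
= 1.4041 × (7.9857 μs) = 11.2 μs

Δt' ≈ 11.2 μs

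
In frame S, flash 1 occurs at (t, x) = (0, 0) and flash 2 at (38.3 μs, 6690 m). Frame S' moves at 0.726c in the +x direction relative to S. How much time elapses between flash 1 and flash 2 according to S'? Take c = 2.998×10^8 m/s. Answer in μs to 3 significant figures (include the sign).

Δt' ≈ 32.1 μs

γ = 1/√(1 − 0.726²) = 1.4541
Δt' = γ(Δt − vΔx/c²) = 1.4541 × (38.3 μs − 0.726×6690 m / (2.998×10^8 m/s))
= 1.4541 × (22.099 μs) = 32.1 μs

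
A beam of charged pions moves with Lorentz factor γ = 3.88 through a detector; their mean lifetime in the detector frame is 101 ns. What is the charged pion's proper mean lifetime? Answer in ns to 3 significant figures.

τ₀ ≈ 26.0 ns

γ = 3.88 (given)
Proper time: τ₀ = Δt/γ = 101/3.88 = 26.0 ns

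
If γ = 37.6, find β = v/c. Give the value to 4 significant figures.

β ≈ 0.9996

β = √(1 − 1/γ²) = √(1 − 1/37.6²) = √(0.999293) = 0.9996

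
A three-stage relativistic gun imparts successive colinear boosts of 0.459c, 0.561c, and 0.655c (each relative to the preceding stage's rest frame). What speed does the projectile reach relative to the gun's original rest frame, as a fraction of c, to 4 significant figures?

u ≈ 0.9574c

Compose boost 2: (0.561 + 0.459)/(1 + 0.561×0.459) = 1.020/1.25750 = 0.811134
Compose boost 3: (0.655 + 0.811134)/(1 + 0.655×0.811134) = 1.46613/1.53129 = 0.9574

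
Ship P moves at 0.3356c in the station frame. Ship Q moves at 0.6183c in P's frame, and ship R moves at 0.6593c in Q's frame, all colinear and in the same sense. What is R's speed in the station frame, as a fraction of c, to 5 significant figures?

u ≈ 0.95295c

Compose boost 2: (0.6183 + 0.3356)/(1 + 0.6183×0.3356) = 0.95390/1.207501 = 0.7899783
Compose boost 3: (0.6593 + 0.7899783)/(1 + 0.6593×0.7899783) = 1.449278/1.520833 = 0.95295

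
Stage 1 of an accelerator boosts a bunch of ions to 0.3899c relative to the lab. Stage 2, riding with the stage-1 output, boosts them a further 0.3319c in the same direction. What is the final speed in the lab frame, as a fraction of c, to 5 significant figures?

u ≈ 0.63910c

Compose boost 2: (0.3319 + 0.3899)/(1 + 0.3319×0.3899) = 0.72180/1.129408 = 0.63910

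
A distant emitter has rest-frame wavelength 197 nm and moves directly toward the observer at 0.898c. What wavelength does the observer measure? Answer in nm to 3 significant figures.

Relativistic Doppler: λ_obs = λ_src √((1−β)/(1+β))
= 197 × √(0.10200/1.8980) = 197 × 0.23182 = 45.7 nm

λ_obs ≈ 45.7 nm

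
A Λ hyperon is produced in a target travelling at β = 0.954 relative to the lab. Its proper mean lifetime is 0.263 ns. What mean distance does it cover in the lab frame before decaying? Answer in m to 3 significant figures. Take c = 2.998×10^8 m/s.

d ≈ 0.251 m

γ = 1/√(1 − 0.954²) = 3.3355
Dilated lifetime: Δt = γτ₀ = 3.3355 × 0.263 ns = 0.87723 ns
d = vΔt = 0.954c × 0.87723 ns = 2.8601×10^8 m/s × 8.7723×10^-10 s = 0.251 m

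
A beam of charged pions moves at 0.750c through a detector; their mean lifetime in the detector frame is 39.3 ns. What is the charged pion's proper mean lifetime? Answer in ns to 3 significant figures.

γ = 1/√(1 − 0.750²) = 1.5119
Proper time: τ₀ = Δt/γ = 39.3/1.5119 = 26.0 ns

τ₀ ≈ 26.0 ns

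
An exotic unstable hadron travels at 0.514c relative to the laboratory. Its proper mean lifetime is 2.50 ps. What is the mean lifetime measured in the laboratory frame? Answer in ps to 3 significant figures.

γ = 1/√(1 − 0.514²) = 1.1658
Time dilation: Δt = γτ₀ = 1.1658 × 2.50 ps = 2.91 ps

Δt ≈ 2.91 ps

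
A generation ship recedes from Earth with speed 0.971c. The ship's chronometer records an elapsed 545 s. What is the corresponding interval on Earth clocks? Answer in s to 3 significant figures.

Δt ≈ 2280 s

γ = 1/√(1 − 0.971²) = 4.1827
Time dilation: Δt = γτ₀ = 4.1827 × 545 s = 2280 s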